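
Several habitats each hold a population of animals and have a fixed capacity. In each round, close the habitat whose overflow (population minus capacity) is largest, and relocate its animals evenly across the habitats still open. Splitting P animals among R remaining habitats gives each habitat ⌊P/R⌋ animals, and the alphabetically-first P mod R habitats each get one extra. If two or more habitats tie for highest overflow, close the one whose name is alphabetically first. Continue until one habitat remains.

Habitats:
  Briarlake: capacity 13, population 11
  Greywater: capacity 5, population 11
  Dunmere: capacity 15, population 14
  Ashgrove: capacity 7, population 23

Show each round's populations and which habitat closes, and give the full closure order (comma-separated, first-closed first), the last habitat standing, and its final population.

Closure order: Ashgrove, Greywater, Dunmere
Last habitat: Briarlake with 59 animals

Round 1: Ashgrove=23 Briarlake=11 Dunmere=14 Greywater=11 → close Ashgrove (overflow 16)
  23÷3 = 7 each, +1 to first 2
Round 2: Briarlake=19 Dunmere=22 Greywater=18 → close Greywater (overflow 13)
  18÷2 = 9 each, +1 to first 0
Round 3: Briarlake=28 Dunmere=31 → close Dunmere (overflow 16)
  31÷1 = 31 each, +1 to first 0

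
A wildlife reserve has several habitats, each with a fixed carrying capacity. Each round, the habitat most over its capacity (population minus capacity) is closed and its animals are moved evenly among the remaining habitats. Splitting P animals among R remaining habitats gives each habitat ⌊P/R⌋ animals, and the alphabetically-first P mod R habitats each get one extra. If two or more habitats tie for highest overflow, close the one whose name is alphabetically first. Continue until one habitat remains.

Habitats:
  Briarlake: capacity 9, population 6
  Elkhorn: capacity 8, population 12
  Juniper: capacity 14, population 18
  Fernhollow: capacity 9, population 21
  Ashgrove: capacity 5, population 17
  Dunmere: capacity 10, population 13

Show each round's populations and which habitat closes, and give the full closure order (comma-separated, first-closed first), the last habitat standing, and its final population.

Closure order: Ashgrove, Fernhollow, Dunmere, Elkhorn, Juniper
Last habitat: Briarlake with 87 animals

Round 1: Ashgrove=17 Briarlake=6 Dunmere=13 Elkhorn=12 Fernhollow=21 Juniper=18 → close Ashgrove (overflow 12)
  17÷5 = 3 each, +1 to first 2
Round 2: Briarlake=10 Dunmere=17 Elkhorn=15 Fernhollow=24 Juniper=21 → close Fernhollow (overflow 15)
  24÷4 = 6 each, +1 to first 0
Round 3: Briarlake=16 Dunmere=23 Elkhorn=21 Juniper=27 → close Dunmere (overflow 13)
  23÷3 = 7 each, +1 to first 2
Round 4: Briarlake=24 Elkhorn=29 Juniper=34 → close Elkhorn (overflow 21)
  29÷2 = 14 each, +1 to first 1
Round 5: Briarlake=39 Juniper=48 → close Juniper (overflow 34)
  48÷1 = 48 each, +1 to first 0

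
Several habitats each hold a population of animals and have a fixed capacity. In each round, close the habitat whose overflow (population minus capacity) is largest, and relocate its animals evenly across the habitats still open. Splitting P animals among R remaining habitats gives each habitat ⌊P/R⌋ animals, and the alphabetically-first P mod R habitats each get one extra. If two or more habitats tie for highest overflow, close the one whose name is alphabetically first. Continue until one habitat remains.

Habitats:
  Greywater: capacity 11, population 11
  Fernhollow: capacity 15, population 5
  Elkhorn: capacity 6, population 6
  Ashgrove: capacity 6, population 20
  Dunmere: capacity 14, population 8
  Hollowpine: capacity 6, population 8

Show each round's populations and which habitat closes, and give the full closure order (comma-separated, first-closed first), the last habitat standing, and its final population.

Round 1: Ashgrove=20 Dunmere=8 Elkhorn=6 Fernhollow=5 Greywater=11 Hollowpine=8 → close Ashgrove (overflow 14)
  20÷5 = 4 each, +1 to first 0
Round 2: Dunmere=12 Elkhorn=10 Fernhollow=9 Greywater=15 Hollowpine=12 → close Hollowpine (overflow 6)
  12÷4 = 3 each, +1 to first 0
Round 3: Dunmere=15 Elkhorn=13 Fernhollow=12 Greywater=18 → close Elkhorn (overflow 7)
  13÷3 = 4 each, +1 to first 1
Round 4: Dunmere=20 Fernhollow=16 Greywater=22 → close Greywater (overflow 11)
  22÷2 = 11 each, +1 to first 0
Round 5: Dunmere=31 Fernhollow=27 → close Dunmere (overflow 17)
  31÷1 = 31 each, +1 to first 0

Closure order: Ashgrove, Hollowpine, Elkhorn, Greywater, Dunmere
Last habitat: Fernhollow with 58 animals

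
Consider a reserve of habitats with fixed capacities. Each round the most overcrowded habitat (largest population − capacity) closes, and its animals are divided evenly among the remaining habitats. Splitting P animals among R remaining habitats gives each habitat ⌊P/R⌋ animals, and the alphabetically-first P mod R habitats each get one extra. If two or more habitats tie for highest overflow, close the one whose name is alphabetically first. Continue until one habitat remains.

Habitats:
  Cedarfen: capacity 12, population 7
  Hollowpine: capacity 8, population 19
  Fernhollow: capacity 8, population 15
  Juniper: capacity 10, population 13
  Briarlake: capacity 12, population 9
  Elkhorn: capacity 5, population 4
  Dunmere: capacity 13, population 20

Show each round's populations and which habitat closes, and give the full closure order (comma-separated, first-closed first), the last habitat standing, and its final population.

Closure order: Hollowpine, Dunmere, Fernhollow, Juniper, Briarlake, Elkhorn
Last habitat: Cedarfen with 87 animals

Round 1: Briarlake=9 Cedarfen=7 Dunmere=20 Elkhorn=4 Fernhollow=15 Hollowpine=19 Juniper=13 → close Hollowpine (overflow 11)
  19÷6 = 3 each, +1 to first 1
Round 2: Briarlake=13 Cedarfen=10 Dunmere=23 Elkhorn=7 Fernhollow=18 Juniper=16 → close Dunmere (overflow 10)
  23÷5 = 4 each, +1 to first 3
Round 3: Briarlake=18 Cedarfen=15 Elkhorn=12 Fernhollow=22 Juniper=20 → close Fernhollow (overflow 14)
  22÷4 = 5 each, +1 to first 2
Round 4: Briarlake=24 Cedarfen=21 Elkhorn=17 Juniper=25 → close Juniper (overflow 15)
  25÷3 = 8 each, +1 to first 1
Round 5: Briarlake=33 Cedarfen=29 Elkhorn=25 → close Briarlake (overflow 21)
  33÷2 = 16 each, +1 to first 1
Round 6: Cedarfen=46 Elkhorn=41 → close Elkhorn (overflow 36)
  41÷1 = 41 each, +1 to first 0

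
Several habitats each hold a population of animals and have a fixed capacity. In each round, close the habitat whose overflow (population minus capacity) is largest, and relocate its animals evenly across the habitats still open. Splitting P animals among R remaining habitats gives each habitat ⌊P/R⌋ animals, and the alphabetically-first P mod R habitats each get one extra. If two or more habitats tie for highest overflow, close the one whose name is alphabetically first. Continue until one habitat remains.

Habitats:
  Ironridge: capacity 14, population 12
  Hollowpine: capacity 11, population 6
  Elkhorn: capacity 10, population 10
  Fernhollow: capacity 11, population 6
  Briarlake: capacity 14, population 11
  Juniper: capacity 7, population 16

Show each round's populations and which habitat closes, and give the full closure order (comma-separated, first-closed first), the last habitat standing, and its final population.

Round 1: Briarlake=11 Elkhorn=10 Fernhollow=6 Hollowpine=6 Ironridge=12 Juniper=16 → close Juniper (overflow 9)
  16÷5 = 3 each, +1 to first 1
Round 2: Briarlake=15 Elkhorn=13 Fernhollow=9 Hollowpine=9 Ironridge=15 → close Elkhorn (overflow 3)
  13÷4 = 3 each, +1 to first 1
Round 3: Briarlake=19 Fernhollow=12 Hollowpine=12 Ironridge=18 → close Briarlake (overflow 5)
  19÷3 = 6 each, +1 to first 1
Round 4: Fernhollow=19 Hollowpine=18 Ironridge=24 → close Ironridge (overflow 10)
  24÷2 = 12 each, +1 to first 0
Round 5: Fernhollow=31 Hollowpine=30 → close Fernhollow (overflow 20)
  31÷1 = 31 each, +1 to first 0

Closure order: Juniper, Elkhorn, Briarlake, Ironridge, Fernhollow
Last habitat: Hollowpine with 61 animals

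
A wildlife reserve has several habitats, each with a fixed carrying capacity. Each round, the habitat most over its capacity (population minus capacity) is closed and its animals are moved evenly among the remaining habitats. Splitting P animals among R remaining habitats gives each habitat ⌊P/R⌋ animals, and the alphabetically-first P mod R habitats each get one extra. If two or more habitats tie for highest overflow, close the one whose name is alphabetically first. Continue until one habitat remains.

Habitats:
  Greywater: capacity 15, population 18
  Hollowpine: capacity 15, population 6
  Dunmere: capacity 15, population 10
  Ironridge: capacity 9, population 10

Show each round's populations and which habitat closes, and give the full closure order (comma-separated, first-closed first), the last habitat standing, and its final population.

Round 1: Dunmere=10 Greywater=18 Hollowpine=6 Ironridge=10 → close Greywater (overflow 3)
  18÷3 = 6 each, +1 to first 0
Round 2: Dunmere=16 Hollowpine=12 Ironridge=16 → close Ironridge (overflow 7)
  16÷2 = 8 each, +1 to first 0
Round 3: Dunmere=24 Hollowpine=20 → close Dunmere (overflow 9)
  24÷1 = 24 each, +1 to first 0

Closure order: Greywater, Ironridge, Dunmere
Last habitat: Hollowpine with 44 animals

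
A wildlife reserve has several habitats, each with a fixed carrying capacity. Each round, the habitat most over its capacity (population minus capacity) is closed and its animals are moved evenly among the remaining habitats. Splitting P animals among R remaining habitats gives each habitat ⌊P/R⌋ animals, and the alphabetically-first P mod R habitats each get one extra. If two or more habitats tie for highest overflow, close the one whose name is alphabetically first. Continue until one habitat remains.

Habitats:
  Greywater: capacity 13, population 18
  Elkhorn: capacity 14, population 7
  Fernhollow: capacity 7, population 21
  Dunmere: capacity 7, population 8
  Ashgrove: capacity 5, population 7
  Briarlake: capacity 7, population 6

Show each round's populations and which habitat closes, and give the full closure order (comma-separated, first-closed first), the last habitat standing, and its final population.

Round 1: Ashgrove=7 Briarlake=6 Dunmere=8 Elkhorn=7 Fernhollow=21 Greywater=18 → close Fernhollow (overflow 14)
  21÷5 = 4 each, +1 to first 1
Round 2: Ashgrove=12 Briarlake=10 Dunmere=12 Elkhorn=11 Greywater=22 → close Greywater (overflow 9)
  22÷4 = 5 each, +1 to first 2
Round 3: Ashgrove=18 Briarlake=16 Dunmere=17 Elkhorn=16 → close Ashgrove (overflow 13)
  18÷3 = 6 each, +1 to first 0
Round 4: Briarlake=22 Dunmere=23 Elkhorn=22 → close Dunmere (overflow 16)
  23÷2 = 11 each, +1 to first 1
Round 5: Briarlake=34 Elkhorn=33 → close Briarlake (overflow 27)
  34÷1 = 34 each, +1 to first 0

Closure order: Fernhollow, Greywater, Ashgrove, Dunmere, Briarlake
Last habitat: Elkhorn with 67 animals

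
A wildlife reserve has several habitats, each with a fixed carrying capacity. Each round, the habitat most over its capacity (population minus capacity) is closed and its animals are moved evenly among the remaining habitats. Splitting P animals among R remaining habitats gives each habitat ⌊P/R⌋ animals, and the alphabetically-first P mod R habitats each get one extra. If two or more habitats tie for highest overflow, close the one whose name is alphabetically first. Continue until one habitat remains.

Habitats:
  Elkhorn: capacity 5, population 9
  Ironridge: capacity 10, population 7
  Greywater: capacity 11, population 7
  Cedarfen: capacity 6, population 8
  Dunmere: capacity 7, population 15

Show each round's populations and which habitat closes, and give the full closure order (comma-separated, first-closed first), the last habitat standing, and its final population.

Closure order: Dunmere, Elkhorn, Cedarfen, Greywater
Last habitat: Ironridge with 46 animals

Round 1: Cedarfen=8 Dunmere=15 Elkhorn=9 Greywater=7 Ironridge=7 → close Dunmere (overflow 8)
  15÷4 = 3 each, +1 to first 3
Round 2: Cedarfen=12 Elkhorn=13 Greywater=11 Ironridge=10 → close Elkhorn (overflow 8)
  13÷3 = 4 each, +1 to first 1
Round 3: Cedarfen=17 Greywater=15 Ironridge=14 → close Cedarfen (overflow 11)
  17÷2 = 8 each, +1 to first 1
Round 4: Greywater=24 Ironridge=22 → close Greywater (overflow 13)
  24÷1 = 24 each, +1 to first 0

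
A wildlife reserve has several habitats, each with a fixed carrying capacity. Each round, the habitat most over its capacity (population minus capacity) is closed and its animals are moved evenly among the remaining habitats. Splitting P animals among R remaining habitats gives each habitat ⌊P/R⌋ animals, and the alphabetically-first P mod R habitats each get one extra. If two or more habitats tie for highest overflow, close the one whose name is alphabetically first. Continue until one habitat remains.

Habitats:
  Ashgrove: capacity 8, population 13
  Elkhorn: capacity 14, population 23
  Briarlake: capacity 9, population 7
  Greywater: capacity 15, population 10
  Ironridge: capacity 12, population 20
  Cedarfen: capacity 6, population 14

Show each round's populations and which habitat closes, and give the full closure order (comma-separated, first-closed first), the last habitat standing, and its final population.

Closure order: Elkhorn, Cedarfen, Ironridge, Ashgrove, Briarlake
Last habitat: Greywater with 87 animals

Round 1: Ashgrove=13 Briarlake=7 Cedarfen=14 Elkhorn=23 Greywater=10 Ironridge=20 → close Elkhorn (overflow 9)
  23÷5 = 4 each, +1 to first 3
Round 2: Ashgrove=18 Briarlake=12 Cedarfen=19 Greywater=14 Ironridge=24 → close Cedarfen (overflow 13)
  19÷4 = 4 each, +1 to first 3
Round 3: Ashgrove=23 Briarlake=17 Greywater=19 Ironridge=28 → close Ironridge (overflow 16)
  28÷3 = 9 each, +1 to first 1
Round 4: Ashgrove=33 Briarlake=26 Greywater=28 → close Ashgrove (overflow 25)
  33÷2 = 16 each, +1 to first 1
Round 5: Briarlake=43 Greywater=44 → close Briarlake (overflow 34)
  43÷1 = 43 each, +1 to first 0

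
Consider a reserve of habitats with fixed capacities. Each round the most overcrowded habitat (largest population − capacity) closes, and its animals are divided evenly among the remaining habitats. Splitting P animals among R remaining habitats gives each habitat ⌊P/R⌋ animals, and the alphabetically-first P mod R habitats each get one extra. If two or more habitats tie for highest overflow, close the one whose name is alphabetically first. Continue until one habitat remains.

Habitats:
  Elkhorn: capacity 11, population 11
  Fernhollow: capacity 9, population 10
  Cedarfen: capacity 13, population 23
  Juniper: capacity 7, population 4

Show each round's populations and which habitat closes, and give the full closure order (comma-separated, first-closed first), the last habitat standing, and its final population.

Round 1: Cedarfen=23 Elkhorn=11 Fernhollow=10 Juniper=4 → close Cedarfen (overflow 10)
  23÷3 = 7 each, +1 to first 2
Round 2: Elkhorn=19 Fernhollow=18 Juniper=11 → close Fernhollow (overflow 9)
  18÷2 = 9 each, +1 to first 0
Round 3: Elkhorn=28 Juniper=20 → close Elkhorn (overflow 17)
  28÷1 = 28 each, +1 to first 0

Closure order: Cedarfen, Fernhollow, Elkhorn
Last habitat: Juniper with 48 animals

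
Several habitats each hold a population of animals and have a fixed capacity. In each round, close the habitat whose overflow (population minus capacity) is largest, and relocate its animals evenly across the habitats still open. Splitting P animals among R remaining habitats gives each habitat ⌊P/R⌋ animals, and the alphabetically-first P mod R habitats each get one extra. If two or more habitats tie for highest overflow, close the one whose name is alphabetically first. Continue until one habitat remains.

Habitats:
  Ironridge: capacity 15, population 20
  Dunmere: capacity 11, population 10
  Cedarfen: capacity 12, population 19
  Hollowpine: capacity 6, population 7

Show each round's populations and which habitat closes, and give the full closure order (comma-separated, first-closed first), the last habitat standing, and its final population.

Round 1: Cedarfen=19 Dunmere=10 Hollowpine=7 Ironridge=20 → close Cedarfen (overflow 7)
  19÷3 = 6 each, +1 to first 1
Round 2: Dunmere=17 Hollowpine=13 Ironridge=26 → close Ironridge (overflow 11)
  26÷2 = 13 each, +1 to first 0
Round 3: Dunmere=30 Hollowpine=26 → close Hollowpine (overflow 20)
  26÷1 = 26 each, +1 to first 0

Closure order: Cedarfen, Ironridge, Hollowpine
Last habitat: Dunmere with 56 animals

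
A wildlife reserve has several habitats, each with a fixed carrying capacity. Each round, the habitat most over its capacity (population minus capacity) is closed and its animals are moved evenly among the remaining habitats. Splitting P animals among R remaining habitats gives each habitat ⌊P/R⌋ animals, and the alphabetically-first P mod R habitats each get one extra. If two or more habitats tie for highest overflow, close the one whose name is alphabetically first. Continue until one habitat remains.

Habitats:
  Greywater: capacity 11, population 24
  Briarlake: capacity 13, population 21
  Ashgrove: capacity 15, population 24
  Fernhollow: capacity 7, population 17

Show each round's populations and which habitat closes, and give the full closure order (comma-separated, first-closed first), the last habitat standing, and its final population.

Round 1: Ashgrove=24 Briarlake=21 Fernhollow=17 Greywater=24 → close Greywater (overflow 13)
  24÷3 = 8 each, +1 to first 0
Round 2: Ashgrove=32 Briarlake=29 Fernhollow=25 → close Fernhollow (overflow 18)
  25÷2 = 12 each, +1 to first 1
Round 3: Ashgrove=45 Briarlake=41 → close Ashgrove (overflow 30)
  45÷1 = 45 each, +1 to first 0

Closure order: Greywater, Fernhollow, Ashgrove
Last habitat: Briarlake with 86 animals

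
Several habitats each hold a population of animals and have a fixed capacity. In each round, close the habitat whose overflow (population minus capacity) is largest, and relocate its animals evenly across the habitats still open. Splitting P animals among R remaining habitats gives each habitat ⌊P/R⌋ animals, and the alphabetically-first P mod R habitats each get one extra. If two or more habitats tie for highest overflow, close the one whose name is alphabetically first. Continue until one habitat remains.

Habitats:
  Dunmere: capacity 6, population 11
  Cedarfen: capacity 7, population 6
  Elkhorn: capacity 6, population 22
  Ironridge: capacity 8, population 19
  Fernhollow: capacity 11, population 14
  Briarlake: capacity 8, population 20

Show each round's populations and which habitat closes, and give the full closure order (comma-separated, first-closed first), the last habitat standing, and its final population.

Round 1: Briarlake=20 Cedarfen=6 Dunmere=11 Elkhorn=22 Fernhollow=14 Ironridge=19 → close Elkhorn (overflow 16)
  22÷5 = 4 each, +1 to first 2
Round 2: Briarlake=25 Cedarfen=11 Dunmere=15 Fernhollow=18 Ironridge=23 → close Briarlake (overflow 17)
  25÷4 = 6 each, +1 to first 1
Round 3: Cedarfen=18 Dunmere=21 Fernhollow=24 Ironridge=29 → close Ironridge (overflow 21)
  29÷3 = 9 each, +1 to first 2
Round 4: Cedarfen=28 Dunmere=31 Fernhollow=33 → close Dunmere (overflow 25)
  31÷2 = 15 each, +1 to first 1
Round 5: Cedarfen=44 Fernhollow=48 → close Cedarfen (overflow 37)
  44÷1 = 44 each, +1 to first 0

Closure order: Elkhorn, Briarlake, Ironridge, Dunmere, Cedarfen
Last habitat: Fernhollow with 92 animals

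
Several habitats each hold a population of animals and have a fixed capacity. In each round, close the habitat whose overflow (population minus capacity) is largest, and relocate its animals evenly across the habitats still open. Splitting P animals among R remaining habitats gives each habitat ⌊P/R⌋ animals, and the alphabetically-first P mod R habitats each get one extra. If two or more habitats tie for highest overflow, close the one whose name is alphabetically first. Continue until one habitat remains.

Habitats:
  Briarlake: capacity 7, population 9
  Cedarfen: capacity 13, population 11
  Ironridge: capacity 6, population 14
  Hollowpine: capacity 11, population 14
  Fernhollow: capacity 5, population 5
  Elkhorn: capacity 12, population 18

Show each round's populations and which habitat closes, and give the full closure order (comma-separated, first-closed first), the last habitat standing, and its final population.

Round 1: Briarlake=9 Cedarfen=11 Elkhorn=18 Fernhollow=5 Hollowpine=14 Ironridge=14 → close Ironridge (overflow 8)
  14÷5 = 2 each, +1 to first 4
Round 2: Briarlake=12 Cedarfen=14 Elkhorn=21 Fernhollow=8 Hollowpine=16 → close Elkhorn (overflow 9)
  21÷4 = 5 each, +1 to first 1
Round 3: Briarlake=18 Cedarfen=19 Fernhollow=13 Hollowpine=21 → close Briarlake (overflow 11)
  18÷3 = 6 each, +1 to first 0
Round 4: Cedarfen=25 Fernhollow=19 Hollowpine=27 → close Hollowpine (overflow 16)
  27÷2 = 13 each, +1 to first 1
Round 5: Cedarfen=39 Fernhollow=32 → close Fernhollow (overflow 27)
  32÷1 = 32 each, +1 to first 0

Closure order: Ironridge, Elkhorn, Briarlake, Hollowpine, Fernhollow
Last habitat: Cedarfen with 71 animals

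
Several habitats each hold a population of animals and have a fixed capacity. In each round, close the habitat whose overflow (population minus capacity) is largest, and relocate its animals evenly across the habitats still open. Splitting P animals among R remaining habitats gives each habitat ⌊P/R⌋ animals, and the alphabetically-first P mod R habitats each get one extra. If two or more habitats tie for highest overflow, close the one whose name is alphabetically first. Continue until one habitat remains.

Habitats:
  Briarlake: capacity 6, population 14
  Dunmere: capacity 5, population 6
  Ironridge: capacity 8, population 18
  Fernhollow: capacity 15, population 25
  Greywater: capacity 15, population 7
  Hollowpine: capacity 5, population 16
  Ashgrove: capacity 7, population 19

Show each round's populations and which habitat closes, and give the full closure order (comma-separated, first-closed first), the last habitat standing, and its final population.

Closure order: Ashgrove, Hollowpine, Fernhollow, Briarlake, Ironridge, Dunmere
Last habitat: Greywater with 105 animals

Round 1: Ashgrove=19 Briarlake=14 Dunmere=6 Fernhollow=25 Greywater=7 Hollowpine=16 Ironridge=18 → close Ashgrove (overflow 12)
  19÷6 = 3 each, +1 to first 1
Round 2: Briarlake=18 Dunmere=9 Fernhollow=28 Greywater=10 Hollowpine=19 Ironridge=21 → close Hollowpine (overflow 14)
  19÷5 = 3 each, +1 to first 4
Round 3: Briarlake=22 Dunmere=13 Fernhollow=32 Greywater=14 Ironridge=24 → close Fernhollow (overflow 17)
  32÷4 = 8 each, +1 to first 0
Round 4: Briarlake=30 Dunmere=21 Greywater=22 Ironridge=32 → close Briarlake (overflow 24)
  30÷3 = 10 each, +1 to first 0
Round 5: Dunmere=31 Greywater=32 Ironridge=42 → close Ironridge (overflow 34)
  42÷2 = 21 each, +1 to first 0
Round 6: Dunmere=52 Greywater=53 → close Dunmere (overflow 47)
  52÷1 = 52 each, +1 to first 0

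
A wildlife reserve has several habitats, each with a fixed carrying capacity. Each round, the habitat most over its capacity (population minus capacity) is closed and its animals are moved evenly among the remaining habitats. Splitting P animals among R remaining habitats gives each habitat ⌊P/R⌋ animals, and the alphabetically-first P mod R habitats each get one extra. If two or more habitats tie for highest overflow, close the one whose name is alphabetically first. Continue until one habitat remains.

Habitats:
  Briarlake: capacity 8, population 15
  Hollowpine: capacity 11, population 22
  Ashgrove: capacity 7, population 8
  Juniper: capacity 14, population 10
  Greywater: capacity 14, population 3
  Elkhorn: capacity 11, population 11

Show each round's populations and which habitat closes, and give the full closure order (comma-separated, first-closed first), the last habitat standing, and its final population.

Closure order: Hollowpine, Briarlake, Ashgrove, Elkhorn, Juniper
Last habitat: Greywater with 69 animals

Round 1: Ashgrove=8 Briarlake=15 Elkhorn=11 Greywater=3 Hollowpine=22 Juniper=10 → close Hollowpine (overflow 11)
  22÷5 = 4 each, +1 to first 2
Round 2: Ashgrove=13 Briarlake=20 Elkhorn=15 Greywater=7 Juniper=14 → close Briarlake (overflow 12)
  20÷4 = 5 each, +1 to first 0
Round 3: Ashgrove=18 Elkhorn=20 Greywater=12 Juniper=19 → close Ashgrove (overflow 11)
  18÷3 = 6 each, +1 to first 0
Round 4: Elkhorn=26 Greywater=18 Juniper=25 → close Elkhorn (overflow 15)
  26÷2 = 13 each, +1 to first 0
Round 5: Greywater=31 Juniper=38 → close Juniper (overflow 24)
  38÷1 = 38 each, +1 to first 0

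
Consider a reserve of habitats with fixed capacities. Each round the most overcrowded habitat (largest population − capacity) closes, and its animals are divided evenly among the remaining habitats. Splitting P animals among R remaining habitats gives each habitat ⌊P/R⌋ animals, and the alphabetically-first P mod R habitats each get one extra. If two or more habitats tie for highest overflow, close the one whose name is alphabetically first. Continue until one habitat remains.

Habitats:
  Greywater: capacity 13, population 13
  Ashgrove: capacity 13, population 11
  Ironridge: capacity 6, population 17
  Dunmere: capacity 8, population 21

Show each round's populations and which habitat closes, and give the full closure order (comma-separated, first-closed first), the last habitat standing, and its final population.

Round 1: Ashgrove=11 Dunmere=21 Greywater=13 Ironridge=17 → close Dunmere (overflow 13)
  21÷3 = 7 each, +1 to first 0
Round 2: Ashgrove=18 Greywater=20 Ironridge=24 → close Ironridge (overflow 18)
  24÷2 = 12 each, +1 to first 0
Round 3: Ashgrove=30 Greywater=32 → close Greywater (overflow 19)
  32÷1 = 32 each, +1 to first 0

Closure order: Dunmere, Ironridge, Greywater
Last habitat: Ashgrove with 62 animals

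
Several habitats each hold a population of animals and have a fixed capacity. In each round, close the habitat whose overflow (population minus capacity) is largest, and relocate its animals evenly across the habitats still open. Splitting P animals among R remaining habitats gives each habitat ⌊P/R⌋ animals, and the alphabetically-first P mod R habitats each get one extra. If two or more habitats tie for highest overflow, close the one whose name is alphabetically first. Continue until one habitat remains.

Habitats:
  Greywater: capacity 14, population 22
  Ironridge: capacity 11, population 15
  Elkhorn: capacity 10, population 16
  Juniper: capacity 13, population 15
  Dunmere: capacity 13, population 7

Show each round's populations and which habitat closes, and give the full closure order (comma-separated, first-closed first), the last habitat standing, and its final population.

Round 1: Dunmere=7 Elkhorn=16 Greywater=22 Ironridge=15 Juniper=15 → close Greywater (overflow 8)
  22÷4 = 5 each, +1 to first 2
Round 2: Dunmere=13 Elkhorn=22 Ironridge=20 Juniper=20 → close Elkhorn (overflow 12)
  22÷3 = 7 each, +1 to first 1
Round 3: Dunmere=21 Ironridge=27 Juniper=27 → close Ironridge (overflow 16)
  27÷2 = 13 each, +1 to first 1
Round 4: Dunmere=35 Juniper=40 → close Juniper (overflow 27)
  40÷1 = 40 each, +1 to first 0

Closure order: Greywater, Elkhorn, Ironridge, Juniper
Last habitat: Dunmere with 75 animals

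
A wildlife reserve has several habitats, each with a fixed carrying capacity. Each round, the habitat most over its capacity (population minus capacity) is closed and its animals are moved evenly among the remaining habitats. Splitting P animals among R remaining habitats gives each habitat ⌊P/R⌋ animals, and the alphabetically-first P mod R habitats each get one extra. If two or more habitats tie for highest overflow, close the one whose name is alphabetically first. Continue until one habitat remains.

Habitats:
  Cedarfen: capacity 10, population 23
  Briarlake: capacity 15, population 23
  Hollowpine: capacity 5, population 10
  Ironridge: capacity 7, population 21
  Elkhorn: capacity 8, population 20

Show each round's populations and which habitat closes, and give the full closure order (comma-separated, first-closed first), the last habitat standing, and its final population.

Round 1: Briarlake=23 Cedarfen=23 Elkhorn=20 Hollowpine=10 Ironridge=21 → close Ironridge (overflow 14)
  21÷4 = 5 each, +1 to first 1
Round 2: Briarlake=29 Cedarfen=28 Elkhorn=25 Hollowpine=15 → close Cedarfen (overflow 18)
  28÷3 = 9 each, +1 to first 1
Round 3: Briarlake=39 Elkhorn=34 Hollowpine=24 → close Elkhorn (overflow 26)
  34÷2 = 17 each, +1 to first 0
Round 4: Briarlake=56 Hollowpine=41 → close Briarlake (overflow 41)
  56÷1 = 56 each, +1 to first 0

Closure order: Ironridge, Cedarfen, Elkhorn, Briarlake
Last habitat: Hollowpine with 97 animals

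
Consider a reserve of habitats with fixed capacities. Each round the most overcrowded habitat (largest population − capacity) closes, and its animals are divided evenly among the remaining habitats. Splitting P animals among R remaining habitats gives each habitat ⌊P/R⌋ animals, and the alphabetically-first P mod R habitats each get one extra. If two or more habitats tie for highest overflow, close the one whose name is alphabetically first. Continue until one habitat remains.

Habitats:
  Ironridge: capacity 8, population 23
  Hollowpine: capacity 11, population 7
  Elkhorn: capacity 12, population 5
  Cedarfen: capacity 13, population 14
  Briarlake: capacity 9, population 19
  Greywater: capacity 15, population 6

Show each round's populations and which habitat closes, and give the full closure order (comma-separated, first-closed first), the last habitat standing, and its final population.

Closure order: Ironridge, Briarlake, Cedarfen, Hollowpine, Elkhorn
Last habitat: Greywater with 74 animals

Round 1: Briarlake=19 Cedarfen=14 Elkhorn=5 Greywater=6 Hollowpine=7 Ironridge=23 → close Ironridge (overflow 15)
  23÷5 = 4 each, +1 to first 3
Round 2: Briarlake=24 Cedarfen=19 Elkhorn=10 Greywater=10 Hollowpine=11 → close Briarlake (overflow 15)
  24÷4 = 6 each, +1 to first 0
Round 3: Cedarfen=25 Elkhorn=16 Greywater=16 Hollowpine=17 → close Cedarfen (overflow 12)
  25÷3 = 8 each, +1 to first 1
Round 4: Elkhorn=25 Greywater=24 Hollowpine=25 → close Hollowpine (overflow 14)
  25÷2 = 12 each, +1 to first 1
Round 5: Elkhorn=38 Greywater=36 → close Elkhorn (overflow 26)
  38÷1 = 38 each, +1 to first 0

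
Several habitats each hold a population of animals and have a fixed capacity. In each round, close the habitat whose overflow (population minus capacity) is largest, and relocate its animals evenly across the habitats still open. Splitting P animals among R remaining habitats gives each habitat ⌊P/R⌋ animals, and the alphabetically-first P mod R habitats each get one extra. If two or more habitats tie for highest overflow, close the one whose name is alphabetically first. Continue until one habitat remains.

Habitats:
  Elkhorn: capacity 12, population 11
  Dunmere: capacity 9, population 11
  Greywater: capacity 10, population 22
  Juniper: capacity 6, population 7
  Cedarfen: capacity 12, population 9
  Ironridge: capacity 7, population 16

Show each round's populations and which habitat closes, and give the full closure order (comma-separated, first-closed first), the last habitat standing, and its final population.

Closure order: Greywater, Ironridge, Dunmere, Juniper, Cedarfen
Last habitat: Elkhorn with 76 animals

Round 1: Cedarfen=9 Dunmere=11 Elkhorn=11 Greywater=22 Ironridge=16 Juniper=7 → close Greywater (overflow 12)
  22÷5 = 4 each, +1 to first 2
Round 2: Cedarfen=14 Dunmere=16 Elkhorn=15 Ironridge=20 Juniper=11 → close Ironridge (overflow 13)
  20÷4 = 5 each, +1 to first 0
Round 3: Cedarfen=19 Dunmere=21 Elkhorn=20 Juniper=16 → close Dunmere (overflow 12)
  21÷3 = 7 each, +1 to first 0
Round 4: Cedarfen=26 Elkhorn=27 Juniper=23 → close Juniper (overflow 17)
  23÷2 = 11 each, +1 to first 1
Round 5: Cedarfen=38 Elkhorn=38 → close Cedarfen (overflow 26)
  38÷1 = 38 each, +1 to first 0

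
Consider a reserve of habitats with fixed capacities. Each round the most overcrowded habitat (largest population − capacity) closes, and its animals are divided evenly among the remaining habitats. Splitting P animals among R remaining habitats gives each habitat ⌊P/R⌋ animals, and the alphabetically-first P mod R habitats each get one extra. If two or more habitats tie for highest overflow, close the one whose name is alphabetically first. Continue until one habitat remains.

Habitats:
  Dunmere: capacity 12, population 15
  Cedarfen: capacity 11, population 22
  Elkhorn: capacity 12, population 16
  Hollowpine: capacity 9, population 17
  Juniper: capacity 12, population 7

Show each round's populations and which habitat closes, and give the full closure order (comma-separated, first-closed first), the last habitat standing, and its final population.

Round 1: Cedarfen=22 Dunmere=15 Elkhorn=16 Hollowpine=17 Juniper=7 → close Cedarfen (overflow 11)
  22÷4 = 5 each, +1 to first 2
Round 2: Dunmere=21 Elkhorn=22 Hollowpine=22 Juniper=12 → close Hollowpine (overflow 13)
  22÷3 = 7 each, +1 to first 1
Round 3: Dunmere=29 Elkhorn=29 Juniper=19 → close Dunmere (overflow 17)
  29÷2 = 14 each, +1 to first 1
Round 4: Elkhorn=44 Juniper=33 → close Elkhorn (overflow 32)
  44÷1 = 44 each, +1 to first 0

Closure order: Cedarfen, Hollowpine, Dunmere, Elkhorn
Last habitat: Juniper with 77 animals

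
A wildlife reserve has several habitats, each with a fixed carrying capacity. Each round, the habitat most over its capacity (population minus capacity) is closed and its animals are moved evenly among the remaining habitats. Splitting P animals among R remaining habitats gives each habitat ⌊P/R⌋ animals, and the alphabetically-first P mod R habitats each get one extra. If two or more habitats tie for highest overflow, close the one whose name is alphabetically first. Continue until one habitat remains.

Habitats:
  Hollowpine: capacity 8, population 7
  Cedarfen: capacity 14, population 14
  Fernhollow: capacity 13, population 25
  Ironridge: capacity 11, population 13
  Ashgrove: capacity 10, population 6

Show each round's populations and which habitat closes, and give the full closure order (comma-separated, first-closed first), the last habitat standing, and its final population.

Closure order: Fernhollow, Ironridge, Cedarfen, Hollowpine
Last habitat: Ashgrove with 65 animals

Round 1: Ashgrove=6 Cedarfen=14 Fernhollow=25 Hollowpine=7 Ironridge=13 → close Fernhollow (overflow 12)
  25÷4 = 6 each, +1 to first 1
Round 2: Ashgrove=13 Cedarfen=20 Hollowpine=13 Ironridge=19 → close Ironridge (overflow 8)
  19÷3 = 6 each, +1 to first 1
Round 3: Ashgrove=20 Cedarfen=26 Hollowpine=19 → close Cedarfen (overflow 12)
  26÷2 = 13 each, +1 to first 0
Round 4: Ashgrove=33 Hollowpine=32 → close Hollowpine (overflow 24)
  32÷1 = 32 each, +1 to first 0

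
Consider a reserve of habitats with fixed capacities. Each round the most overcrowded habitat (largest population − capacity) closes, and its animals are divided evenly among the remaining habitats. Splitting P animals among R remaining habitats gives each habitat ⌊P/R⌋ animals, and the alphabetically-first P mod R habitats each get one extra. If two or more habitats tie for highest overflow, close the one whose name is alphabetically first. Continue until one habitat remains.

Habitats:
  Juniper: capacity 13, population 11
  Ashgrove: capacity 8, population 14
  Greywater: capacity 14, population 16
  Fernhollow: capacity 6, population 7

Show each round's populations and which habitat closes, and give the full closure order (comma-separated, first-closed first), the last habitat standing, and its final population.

Round 1: Ashgrove=14 Fernhollow=7 Greywater=16 Juniper=11 → close Ashgrove (overflow 6)
  14÷3 = 4 each, +1 to first 2
Round 2: Fernhollow=12 Greywater=21 Juniper=15 → close Greywater (overflow 7)
  21÷2 = 10 each, +1 to first 1
Round 3: Fernhollow=23 Juniper=25 → close Fernhollow (overflow 17)
  23÷1 = 23 each, +1 to first 0

Closure order: Ashgrove, Greywater, Fernhollow
Last habitat: Juniper with 48 animals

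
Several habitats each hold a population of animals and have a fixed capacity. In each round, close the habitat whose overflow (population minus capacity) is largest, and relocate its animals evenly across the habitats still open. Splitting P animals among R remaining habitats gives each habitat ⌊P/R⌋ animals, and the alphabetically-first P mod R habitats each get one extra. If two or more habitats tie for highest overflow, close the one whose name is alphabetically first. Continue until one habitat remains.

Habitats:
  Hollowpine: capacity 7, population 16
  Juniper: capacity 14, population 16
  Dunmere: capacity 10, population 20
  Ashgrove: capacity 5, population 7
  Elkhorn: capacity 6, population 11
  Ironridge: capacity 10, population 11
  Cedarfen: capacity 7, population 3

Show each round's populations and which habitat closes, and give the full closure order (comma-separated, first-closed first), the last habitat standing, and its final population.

Round 1: Ashgrove=7 Cedarfen=3 Dunmere=20 Elkhorn=11 Hollowpine=16 Ironridge=11 Juniper=16 → close Dunmere (overflow 10)
  20÷6 = 3 each, +1 to first 2
Round 2: Ashgrove=11 Cedarfen=7 Elkhorn=14 Hollowpine=19 Ironridge=14 Juniper=19 → close Hollowpine (overflow 12)
  19÷5 = 3 each, +1 to first 4
Round 3: Ashgrove=15 Cedarfen=11 Elkhorn=18 Ironridge=18 Juniper=22 → close Elkhorn (overflow 12)
  18÷4 = 4 each, +1 to first 2
Round 4: Ashgrove=20 Cedarfen=16 Ironridge=22 Juniper=26 → close Ashgrove (overflow 15)
  20÷3 = 6 each, +1 to first 2
Round 5: Cedarfen=23 Ironridge=29 Juniper=32 → close Ironridge (overflow 19)
  29÷2 = 14 each, +1 to first 1
Round 6: Cedarfen=38 Juniper=46 → close Juniper (overflow 32)
  46÷1 = 46 each, +1 to first 0

Closure order: Dunmere, Hollowpine, Elkhorn, Ashgrove, Ironridge, Juniper
Last habitat: Cedarfen with 84 animals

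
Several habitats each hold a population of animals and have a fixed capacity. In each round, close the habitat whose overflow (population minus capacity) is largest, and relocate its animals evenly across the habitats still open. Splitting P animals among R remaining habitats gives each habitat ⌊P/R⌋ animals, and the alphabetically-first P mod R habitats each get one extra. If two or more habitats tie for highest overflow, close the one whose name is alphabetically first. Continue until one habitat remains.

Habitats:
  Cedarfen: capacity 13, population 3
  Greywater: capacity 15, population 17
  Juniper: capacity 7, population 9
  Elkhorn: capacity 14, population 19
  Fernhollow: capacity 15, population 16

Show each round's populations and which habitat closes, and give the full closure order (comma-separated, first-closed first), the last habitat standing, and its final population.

Closure order: Elkhorn, Greywater, Fernhollow, Juniper
Last habitat: Cedarfen with 64 animals

Round 1: Cedarfen=3 Elkhorn=19 Fernhollow=16 Greywater=17 Juniper=9 → close Elkhorn (overflow 5)
  19÷4 = 4 each, +1 to first 3
Round 2: Cedarfen=8 Fernhollow=21 Greywater=22 Juniper=13 → close Greywater (overflow 7)
  22÷3 = 7 each, +1 to first 1
Round 3: Cedarfen=16 Fernhollow=28 Juniper=20 → close Fernhollow (overflow 13)
  28÷2 = 14 each, +1 to first 0
Round 4: Cedarfen=30 Juniper=34 → close Juniper (overflow 27)
  34÷1 = 34 each, +1 to first 0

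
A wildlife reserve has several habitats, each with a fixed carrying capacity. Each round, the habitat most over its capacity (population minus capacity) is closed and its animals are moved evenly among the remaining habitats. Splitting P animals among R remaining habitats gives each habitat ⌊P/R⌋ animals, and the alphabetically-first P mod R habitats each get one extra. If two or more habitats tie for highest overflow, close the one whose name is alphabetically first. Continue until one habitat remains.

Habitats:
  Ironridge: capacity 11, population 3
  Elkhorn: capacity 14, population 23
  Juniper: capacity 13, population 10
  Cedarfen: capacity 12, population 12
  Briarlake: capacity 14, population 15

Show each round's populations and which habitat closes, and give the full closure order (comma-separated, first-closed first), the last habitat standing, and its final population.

Round 1: Briarlake=15 Cedarfen=12 Elkhorn=23 Ironridge=3 Juniper=10 → close Elkhorn (overflow 9)
  23÷4 = 5 each, +1 to first 3
Round 2: Briarlake=21 Cedarfen=18 Ironridge=9 Juniper=15 → close Briarlake (overflow 7)
  21÷3 = 7 each, +1 to first 0
Round 3: Cedarfen=25 Ironridge=16 Juniper=22 → close Cedarfen (overflow 13)
  25÷2 = 12 each, +1 to first 1
Round 4: Ironridge=29 Juniper=34 → close Juniper (overflow 21)
  34÷1 = 34 each, +1 to first 0

Closure order: Elkhorn, Briarlake, Cedarfen, Juniper
Last habitat: Ironridge with 63 animals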